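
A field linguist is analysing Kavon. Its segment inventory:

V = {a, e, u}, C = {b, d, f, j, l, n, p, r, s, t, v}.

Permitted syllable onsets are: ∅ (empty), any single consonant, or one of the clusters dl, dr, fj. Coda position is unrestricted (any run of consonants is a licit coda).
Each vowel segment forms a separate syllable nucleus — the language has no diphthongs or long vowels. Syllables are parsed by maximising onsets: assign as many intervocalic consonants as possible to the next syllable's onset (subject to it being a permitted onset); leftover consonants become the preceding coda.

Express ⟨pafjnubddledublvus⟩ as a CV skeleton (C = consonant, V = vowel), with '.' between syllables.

Vowels present: a, u, e, u, u; each is a nucleus, giving 5 syllables.
σ1/σ2 boundary: /fjn/ — longest licit onset from the right is /n/, leaving /fj/ as coda.
σ2/σ3 boundary: /bddl/ — longest licit onset from the right is /dl/, leaving /bd/ as coda.
σ3/σ4 boundary: /d/ → onset of the next syllable (single consonants are always licit onsets).
σ4/σ5 boundary: /blv/ — longest licit onset from the right is /v/, leaving /bl/ as coda.
Syllabification: pafj.nubd.dle.dubl.vus.
Mapping each syllable to C/V: /pafj/ → CVCC, /nubd/ → CVCC, /dle/ → CCV, /dubl/ → CVCC, /vus/ → CVC.

CVCC.CVCC.CCV.CVCC.CVC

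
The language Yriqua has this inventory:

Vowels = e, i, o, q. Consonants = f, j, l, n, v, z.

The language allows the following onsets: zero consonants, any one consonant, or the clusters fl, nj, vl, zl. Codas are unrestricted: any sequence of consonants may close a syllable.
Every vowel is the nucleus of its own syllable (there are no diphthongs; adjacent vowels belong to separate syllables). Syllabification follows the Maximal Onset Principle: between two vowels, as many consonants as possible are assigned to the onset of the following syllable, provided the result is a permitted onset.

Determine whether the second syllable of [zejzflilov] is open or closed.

open

Nuclei (vowels): e, i, o → 3 syllables.
/e…i/ gap (V1→V2): cluster /jzfl/ — the longest permitted-onset suffix is /fl/; onset = /fl/, preceding coda = /jz/.
/i…o/ gap (V2→V3): /l/ is a single consonant, so it becomes the next onset.
Putting it together: zejz.fli.lov.
Syllable 2 is /fli/; it ends in its nucleus with no coda, so it is open.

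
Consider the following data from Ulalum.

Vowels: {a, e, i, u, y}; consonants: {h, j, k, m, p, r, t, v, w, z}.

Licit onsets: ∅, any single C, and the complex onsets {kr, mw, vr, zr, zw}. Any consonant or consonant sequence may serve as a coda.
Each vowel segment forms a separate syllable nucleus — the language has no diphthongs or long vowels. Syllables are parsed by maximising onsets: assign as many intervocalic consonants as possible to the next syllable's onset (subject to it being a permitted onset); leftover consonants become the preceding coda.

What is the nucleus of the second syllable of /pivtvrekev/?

The vowels are i, e, e — 3 nuclei, so 3 syllables.
The second nucleus (vowel 2 from the left) is /e/.

e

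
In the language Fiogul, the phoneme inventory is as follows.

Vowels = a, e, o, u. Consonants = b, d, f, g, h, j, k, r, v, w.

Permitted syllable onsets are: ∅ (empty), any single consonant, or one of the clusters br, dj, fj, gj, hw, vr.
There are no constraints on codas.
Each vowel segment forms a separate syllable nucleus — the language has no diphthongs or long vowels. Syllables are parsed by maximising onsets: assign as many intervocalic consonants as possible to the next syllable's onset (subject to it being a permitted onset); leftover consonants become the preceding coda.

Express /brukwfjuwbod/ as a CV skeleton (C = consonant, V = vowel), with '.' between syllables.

CCVCC.CCVC.CVC

The vowels are u, u, o — 3 nuclei, so 3 syllables.
/u…u/ gap (V1→V2): cluster /kwfj/ — the longest permitted-onset suffix is /fj/; onset = /fj/, preceding coda = /kw/.
/u…o/ gap (V2→V3): /wb/; trying suffixes from longest down, /b/ is the first permitted one, so coda /w/ | onset /b/.
Result: brukw.fjuw.bod.
Mapping each syllable to C/V: /brukw/ → CCVCC, /fjuw/ → CCVC, /bod/ → CVC.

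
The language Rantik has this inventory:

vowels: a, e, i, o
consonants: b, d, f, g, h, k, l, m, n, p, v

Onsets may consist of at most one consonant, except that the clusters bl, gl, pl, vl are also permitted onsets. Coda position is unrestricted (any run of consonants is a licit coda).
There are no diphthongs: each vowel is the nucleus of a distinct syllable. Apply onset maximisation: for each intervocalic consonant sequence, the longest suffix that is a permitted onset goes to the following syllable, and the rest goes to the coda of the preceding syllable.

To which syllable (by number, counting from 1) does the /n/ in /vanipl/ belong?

The vowels are a, i — 2 nuclei, so 2 syllables.
σ1/σ2 boundary: /n/ is a single consonant, so it becomes the next onset.
Putting it together: va.nipl.
The /n/ is in the onset of syllable 2 (/nipl/).

2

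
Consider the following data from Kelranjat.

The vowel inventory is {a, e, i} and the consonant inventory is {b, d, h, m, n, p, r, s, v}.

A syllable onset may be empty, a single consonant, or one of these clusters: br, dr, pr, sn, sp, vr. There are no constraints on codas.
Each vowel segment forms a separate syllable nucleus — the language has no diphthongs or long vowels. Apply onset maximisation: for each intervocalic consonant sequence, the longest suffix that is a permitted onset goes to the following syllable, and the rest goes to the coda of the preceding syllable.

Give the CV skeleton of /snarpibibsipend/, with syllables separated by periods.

The vowels are a, i, i, i, e — 5 nuclei, so 5 syllables.
σ1/σ2 boundary: /rp/ — longest licit onset from the right is /p/, leaving /r/ as coda.
σ2/σ3 boundary: just /b/ — single C goes to the following onset.
σ3/σ4 boundary: /bs/; trying suffixes from longest down, /s/ is the first permitted one, so coda /b/ | onset /s/.
σ4/σ5 boundary: /p/ is a single consonant, so it becomes the next onset.
Result: snar.pi.bib.si.pend.
Mapping each syllable to C/V: /snar/ → CCVC, /pi/ → CV, /bib/ → CVC, /si/ → CV, /pend/ → CVCC.

CCVC.CV.CVC.CV.CVCC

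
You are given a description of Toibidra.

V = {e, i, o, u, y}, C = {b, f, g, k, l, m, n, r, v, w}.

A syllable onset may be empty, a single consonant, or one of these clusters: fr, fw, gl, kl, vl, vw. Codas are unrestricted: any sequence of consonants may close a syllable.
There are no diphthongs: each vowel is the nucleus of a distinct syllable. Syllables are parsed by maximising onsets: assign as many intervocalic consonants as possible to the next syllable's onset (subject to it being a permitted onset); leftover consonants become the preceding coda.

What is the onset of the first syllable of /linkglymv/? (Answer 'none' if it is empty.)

Nuclei (vowels): i, y → 2 syllables.
Between /i/ (V1) and /y/ (V2): /nkgl/; trying suffixes from longest down, /gl/ is the first permitted one, so coda /nk/ | onset /gl/.
Result: link.glymv.
Syllable 1 is /link/: onset /l/, nucleus /i/, coda /nk/.

l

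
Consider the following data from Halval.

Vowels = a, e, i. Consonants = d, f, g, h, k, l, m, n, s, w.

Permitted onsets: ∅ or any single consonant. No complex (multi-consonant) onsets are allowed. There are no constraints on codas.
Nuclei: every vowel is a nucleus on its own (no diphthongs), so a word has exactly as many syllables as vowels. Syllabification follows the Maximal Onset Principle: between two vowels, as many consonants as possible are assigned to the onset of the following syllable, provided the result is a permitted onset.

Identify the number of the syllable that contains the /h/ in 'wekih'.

2

The vowels are e, i — 2 nuclei, so 2 syllables.
σ1/σ2 boundary: /k/ is a single consonant, so it becomes the next onset.
Syllabification: we.kih.
The /h/ is in the coda of syllable 2 (/kih/).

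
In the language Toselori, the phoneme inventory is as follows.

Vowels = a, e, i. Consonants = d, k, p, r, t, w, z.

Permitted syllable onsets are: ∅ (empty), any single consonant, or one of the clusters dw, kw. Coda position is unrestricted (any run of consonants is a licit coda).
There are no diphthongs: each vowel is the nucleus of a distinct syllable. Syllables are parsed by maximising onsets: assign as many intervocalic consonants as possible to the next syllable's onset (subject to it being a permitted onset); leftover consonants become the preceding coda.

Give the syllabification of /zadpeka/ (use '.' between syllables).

zad.pe.ka

Vowels present: a, e, a; each is a nucleus, giving 3 syllables.
σ1/σ2 boundary: /dp/ splits as /d/ + /p/ (/p/ is the longest suffix that is a licit onset).
σ2/σ3 boundary: just /k/ — single C goes to the following onset.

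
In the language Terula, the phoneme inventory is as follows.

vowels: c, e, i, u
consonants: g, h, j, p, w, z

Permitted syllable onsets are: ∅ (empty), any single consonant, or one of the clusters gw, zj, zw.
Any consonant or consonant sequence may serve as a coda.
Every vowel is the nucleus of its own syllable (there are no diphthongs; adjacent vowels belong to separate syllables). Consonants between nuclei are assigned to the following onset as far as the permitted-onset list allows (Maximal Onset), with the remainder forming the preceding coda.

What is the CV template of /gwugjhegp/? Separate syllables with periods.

CCVCC.CVCC

Vowels present: u, e; each is a nucleus, giving 2 syllables.
V1 /u/ – V2 /e/: /gjh/; trying suffixes from longest down, /h/ is the first permitted one, so coda /gj/ | onset /h/.
Syllabification: gwugj.hegp.
Mapping each syllable to C/V: /gwugj/ → CCVCC, /hegp/ → CVCC.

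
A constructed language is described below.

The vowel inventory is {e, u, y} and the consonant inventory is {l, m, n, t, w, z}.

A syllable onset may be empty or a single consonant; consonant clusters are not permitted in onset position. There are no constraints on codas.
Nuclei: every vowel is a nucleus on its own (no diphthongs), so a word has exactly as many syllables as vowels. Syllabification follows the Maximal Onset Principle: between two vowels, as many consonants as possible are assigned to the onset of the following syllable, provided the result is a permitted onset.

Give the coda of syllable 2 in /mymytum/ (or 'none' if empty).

none

Vowels present: y, y, u; each is a nucleus, giving 3 syllables.
V1 /y/ – V2 /y/: just /m/ — single C goes to the following onset.
V2 /y/ – V3 /u/: just /t/ — single C goes to the following onset.
Syllabification: my.my.tum.
Syllable 2 is /my/: onset /m/, nucleus /y/, coda ∅.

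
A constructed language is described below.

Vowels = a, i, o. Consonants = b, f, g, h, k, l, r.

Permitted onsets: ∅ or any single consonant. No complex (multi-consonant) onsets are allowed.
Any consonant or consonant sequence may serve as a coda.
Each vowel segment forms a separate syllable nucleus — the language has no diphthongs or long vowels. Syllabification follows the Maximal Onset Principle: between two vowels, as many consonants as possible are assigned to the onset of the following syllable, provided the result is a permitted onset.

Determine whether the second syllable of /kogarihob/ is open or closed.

open

Nuclei (vowels): o, a, i, o → 4 syllables.
σ1/σ2 boundary: /g/ → onset of the next syllable (single consonants are always licit onsets).
σ2/σ3 boundary: just /r/ — single C goes to the following onset.
σ3/σ4 boundary: /h/ → onset of the next syllable (single consonants are always licit onsets).
So the parse is ko.ga.ri.hob.
Syllable 2 is /ga/; it ends in its nucleus with no coda, so it is open.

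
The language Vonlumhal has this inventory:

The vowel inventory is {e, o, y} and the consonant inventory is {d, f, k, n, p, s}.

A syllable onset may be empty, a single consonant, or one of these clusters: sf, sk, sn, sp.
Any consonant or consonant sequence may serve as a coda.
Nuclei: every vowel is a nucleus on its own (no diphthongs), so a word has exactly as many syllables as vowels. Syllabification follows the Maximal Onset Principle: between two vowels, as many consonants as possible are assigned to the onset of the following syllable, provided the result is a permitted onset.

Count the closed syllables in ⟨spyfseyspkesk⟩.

The vowels are y, e, y, e — 4 nuclei, so 4 syllables.
Between /y/ (V1) and /e/ (V2): /fs/ splits as /f/ + /s/ (/s/ is the longest suffix that is a licit onset).
Between /e/ (V2) and /y/ (V3): hiatus — the boundary sits between the two vowels.
Between /y/ (V3) and /e/ (V4): /spk/; trying suffixes from longest down, /k/ is the first permitted one, so coda /sp/ | onset /k/.
Syllabification: spyf.se.ysp.kesk.
Classifying each syllable: /spyf/ (closed), /se/ (open), /ysp/ (closed), /kesk/ (closed).
Closed syllables: 3.

3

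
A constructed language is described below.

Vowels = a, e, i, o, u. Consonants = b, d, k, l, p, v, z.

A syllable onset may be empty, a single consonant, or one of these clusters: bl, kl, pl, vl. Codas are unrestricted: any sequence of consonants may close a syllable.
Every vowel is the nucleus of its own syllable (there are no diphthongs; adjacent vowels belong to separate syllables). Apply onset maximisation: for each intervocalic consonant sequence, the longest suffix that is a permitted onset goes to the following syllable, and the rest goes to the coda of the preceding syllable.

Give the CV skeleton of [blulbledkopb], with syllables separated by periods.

CCVC.CCVC.CVCC

Vowels present: u, e, o; each is a nucleus, giving 3 syllables.
σ1/σ2 boundary: /lbl/ splits as /l/ + /bl/ (/bl/ is the longest suffix that is a licit onset).
σ2/σ3 boundary: cluster /dk/ — the longest permitted-onset suffix is /k/; onset = /k/, preceding coda = /d/.
So the parse is blul.bled.kopb.
Mapping each syllable to C/V: /blul/ → CCVC, /bled/ → CCVC, /kopb/ → CVCC.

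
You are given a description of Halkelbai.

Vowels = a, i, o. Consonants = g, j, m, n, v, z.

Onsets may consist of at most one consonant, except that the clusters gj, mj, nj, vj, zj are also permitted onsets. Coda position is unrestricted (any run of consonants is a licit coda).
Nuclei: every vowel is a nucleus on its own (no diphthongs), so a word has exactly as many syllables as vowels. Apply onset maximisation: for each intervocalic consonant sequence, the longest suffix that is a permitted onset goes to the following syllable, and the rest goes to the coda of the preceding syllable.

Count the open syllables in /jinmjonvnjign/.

0

Nuclei (vowels): i, o, i → 3 syllables.
/i…o/ gap (V1→V2): /nmj/ — longest licit onset from the right is /mj/, leaving /n/ as coda.
/o…i/ gap (V2→V3): /nvnj/ splits as /nv/ + /nj/ (/nj/ is the longest suffix that is a licit onset).
So the parse is jin.mjonv.njign.
Classifying each syllable: /jin/ (closed), /mjonv/ (closed), /njign/ (closed).
Open syllables: 0.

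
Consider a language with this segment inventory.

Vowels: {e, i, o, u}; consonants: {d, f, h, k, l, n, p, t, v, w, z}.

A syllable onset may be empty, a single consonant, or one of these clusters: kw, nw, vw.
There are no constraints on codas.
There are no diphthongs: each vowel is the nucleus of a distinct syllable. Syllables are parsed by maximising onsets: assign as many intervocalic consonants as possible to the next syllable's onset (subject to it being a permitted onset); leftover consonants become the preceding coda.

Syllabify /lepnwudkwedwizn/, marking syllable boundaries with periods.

The vowels are e, u, e, i — 4 nuclei, so 4 syllables.
σ1/σ2 boundary: /pnw/ — longest licit onset from the right is /nw/, leaving /p/ as coda.
σ2/σ3 boundary: /dkw/ — longest licit onset from the right is /kw/, leaving /d/ as coda.
σ3/σ4 boundary: cluster /dw/ — the longest permitted-onset suffix is /w/; onset = /w/, preceding coda = /d/.

lep.nwud.kwed.wizn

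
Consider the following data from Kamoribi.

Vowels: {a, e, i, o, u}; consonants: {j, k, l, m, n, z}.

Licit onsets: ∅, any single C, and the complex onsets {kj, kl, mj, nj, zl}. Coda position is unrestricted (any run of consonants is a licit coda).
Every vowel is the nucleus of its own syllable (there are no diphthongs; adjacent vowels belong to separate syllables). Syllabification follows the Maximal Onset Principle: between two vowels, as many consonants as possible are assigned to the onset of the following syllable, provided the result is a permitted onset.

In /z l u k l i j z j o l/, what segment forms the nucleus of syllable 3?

The vowels are u, i, o — 3 nuclei, so 3 syllables.
The third nucleus (vowel 3 from the left) is /o/.

o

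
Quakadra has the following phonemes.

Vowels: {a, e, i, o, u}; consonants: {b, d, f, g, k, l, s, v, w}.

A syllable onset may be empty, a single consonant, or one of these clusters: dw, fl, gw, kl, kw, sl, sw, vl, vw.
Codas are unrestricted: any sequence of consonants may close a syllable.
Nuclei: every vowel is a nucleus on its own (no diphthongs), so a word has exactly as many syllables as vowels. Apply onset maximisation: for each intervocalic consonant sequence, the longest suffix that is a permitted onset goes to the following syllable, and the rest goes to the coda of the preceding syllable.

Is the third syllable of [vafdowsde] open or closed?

The vowels are a, o, e — 3 nuclei, so 3 syllables.
Between /a/ (V1) and /o/ (V2): cluster /fd/ — the longest permitted-onset suffix is /d/; onset = /d/, preceding coda = /f/.
Between /o/ (V2) and /e/ (V3): /wsd/; trying suffixes from longest down, /d/ is the first permitted one, so coda /ws/ | onset /d/.
Result: vaf.dows.de.
Syllable 3 is /de/; it ends in its nucleus with no coda, so it is open.

open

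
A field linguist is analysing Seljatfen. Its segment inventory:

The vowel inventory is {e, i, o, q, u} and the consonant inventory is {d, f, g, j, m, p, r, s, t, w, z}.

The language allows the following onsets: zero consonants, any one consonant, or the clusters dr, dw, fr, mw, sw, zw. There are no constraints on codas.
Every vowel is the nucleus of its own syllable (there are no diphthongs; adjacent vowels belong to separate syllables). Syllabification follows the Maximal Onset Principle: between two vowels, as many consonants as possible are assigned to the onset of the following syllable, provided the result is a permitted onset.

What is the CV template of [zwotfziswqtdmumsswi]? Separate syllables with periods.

Nuclei (vowels): o, i, q, u, i → 5 syllables.
Between /o/ (V1) and /i/ (V2): /tfz/ — longest licit onset from the right is /z/, leaving /tf/ as coda.
Between /i/ (V2) and /q/ (V3): /sw/ is a licit onset in full, so it all attaches to the next syllable.
Between /q/ (V3) and /u/ (V4): cluster /tdm/ — the longest permitted-onset suffix is /m/; onset = /m/, preceding coda = /td/.
Between /u/ (V4) and /i/ (V5): cluster /mssw/ — the longest permitted-onset suffix is /sw/; onset = /sw/, preceding coda = /ms/.
Putting it together: zwotf.zi.swqtd.mums.swi.
Mapping each syllable to C/V: /zwotf/ → CCVCC, /zi/ → CV, /swqtd/ → CCVCC, /mums/ → CVCC, /swi/ → CCV.

CCVCC.CV.CCVCC.CVCC.CCV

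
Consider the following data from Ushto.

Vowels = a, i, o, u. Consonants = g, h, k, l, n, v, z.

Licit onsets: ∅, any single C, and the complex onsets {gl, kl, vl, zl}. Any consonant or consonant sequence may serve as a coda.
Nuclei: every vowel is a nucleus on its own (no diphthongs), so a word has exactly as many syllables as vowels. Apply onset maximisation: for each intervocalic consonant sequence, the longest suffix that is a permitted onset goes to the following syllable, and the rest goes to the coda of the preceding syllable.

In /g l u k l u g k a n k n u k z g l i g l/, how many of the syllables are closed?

4

Vowels present: u, u, a, u, i; each is a nucleus, giving 5 syllables.
/u…u/ gap (V1→V2): /kl/ — entire cluster is a permitted onset → onset /kl/, coda ∅.
/u…a/ gap (V2→V3): cluster /gk/ — the longest permitted-onset suffix is /k/; onset = /k/, preceding coda = /g/.
/a…u/ gap (V3→V4): /nkn/ — longest licit onset from the right is /n/, leaving /nk/ as coda.
/u…i/ gap (V4→V5): /kzgl/; trying suffixes from longest down, /gl/ is the first permitted one, so coda /kz/ | onset /gl/.
Result: glu.klug.kank.nukz.gligl.
Classifying each syllable: /glu/ (open), /klug/ (closed), /kank/ (closed), /nukz/ (closed), /gligl/ (closed).
Closed syllables: 4.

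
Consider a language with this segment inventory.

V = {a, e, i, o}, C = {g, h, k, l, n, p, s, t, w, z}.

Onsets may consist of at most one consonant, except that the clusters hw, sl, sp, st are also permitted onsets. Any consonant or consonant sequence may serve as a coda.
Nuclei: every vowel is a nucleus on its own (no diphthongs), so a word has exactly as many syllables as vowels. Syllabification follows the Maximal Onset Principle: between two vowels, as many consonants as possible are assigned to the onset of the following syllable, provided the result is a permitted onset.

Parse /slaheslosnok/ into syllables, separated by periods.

sla.he.slos.nok

Nuclei (vowels): a, e, o, o → 4 syllables.
σ1/σ2 boundary: just /h/ — single C goes to the following onset.
σ2/σ3 boundary: /sl/ is a licit onset in full, so it all attaches to the next syllable.
σ3/σ4 boundary: cluster /sn/ — the longest permitted-onset suffix is /n/; onset = /n/, preceding coda = /s/.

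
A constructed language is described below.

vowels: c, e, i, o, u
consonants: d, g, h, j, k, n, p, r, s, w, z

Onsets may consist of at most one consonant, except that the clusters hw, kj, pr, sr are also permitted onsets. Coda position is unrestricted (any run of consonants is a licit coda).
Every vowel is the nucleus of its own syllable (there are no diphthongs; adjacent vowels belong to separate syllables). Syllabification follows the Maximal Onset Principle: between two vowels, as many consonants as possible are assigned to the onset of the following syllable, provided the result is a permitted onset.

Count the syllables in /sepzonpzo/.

Vowels present: e, o, o; each is a nucleus, giving 3 syllables.

3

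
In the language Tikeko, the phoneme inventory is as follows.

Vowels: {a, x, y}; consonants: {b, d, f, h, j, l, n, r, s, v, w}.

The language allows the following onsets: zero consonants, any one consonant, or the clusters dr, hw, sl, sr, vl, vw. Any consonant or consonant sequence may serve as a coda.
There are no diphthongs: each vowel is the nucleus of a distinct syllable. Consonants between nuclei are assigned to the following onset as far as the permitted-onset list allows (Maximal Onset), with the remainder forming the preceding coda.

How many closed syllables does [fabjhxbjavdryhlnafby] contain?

Nuclei (vowels): a, x, a, y, a, y → 6 syllables.
V1 /a/ – V2 /x/: cluster /bjh/ — the longest permitted-onset suffix is /h/; onset = /h/, preceding coda = /bj/.
V2 /x/ – V3 /a/: /bj/ splits as /b/ + /j/ (/j/ is the longest suffix that is a licit onset).
V3 /a/ – V4 /y/: /vdr/; trying suffixes from longest down, /dr/ is the first permitted one, so coda /v/ | onset /dr/.
V4 /y/ – V5 /a/: cluster /hln/ — the longest permitted-onset suffix is /n/; onset = /n/, preceding coda = /hl/.
V5 /a/ – V6 /y/: cluster /fb/ — the longest permitted-onset suffix is /b/; onset = /b/, preceding coda = /f/.
Result: fabj.hxb.jav.dryhl.naf.by.
Classifying each syllable: /fabj/ (closed), /hxb/ (closed), /jav/ (closed), /dryhl/ (closed), /naf/ (closed), /by/ (open).
Closed syllables: 5.

5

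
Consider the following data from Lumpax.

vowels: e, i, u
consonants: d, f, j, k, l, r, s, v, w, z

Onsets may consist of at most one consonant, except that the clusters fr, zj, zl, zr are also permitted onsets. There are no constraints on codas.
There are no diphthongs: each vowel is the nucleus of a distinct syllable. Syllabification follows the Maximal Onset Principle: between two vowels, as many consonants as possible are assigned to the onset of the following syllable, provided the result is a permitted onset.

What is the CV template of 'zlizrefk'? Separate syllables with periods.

Nuclei (vowels): i, e → 2 syllables.
/i…e/ gap (V1→V2): /zr/ — entire cluster is a permitted onset → onset /zr/, coda ∅.
Result: zli.zrefk.
Mapping each syllable to C/V: /zli/ → CCV, /zrefk/ → CCVCC.

CCV.CCVCC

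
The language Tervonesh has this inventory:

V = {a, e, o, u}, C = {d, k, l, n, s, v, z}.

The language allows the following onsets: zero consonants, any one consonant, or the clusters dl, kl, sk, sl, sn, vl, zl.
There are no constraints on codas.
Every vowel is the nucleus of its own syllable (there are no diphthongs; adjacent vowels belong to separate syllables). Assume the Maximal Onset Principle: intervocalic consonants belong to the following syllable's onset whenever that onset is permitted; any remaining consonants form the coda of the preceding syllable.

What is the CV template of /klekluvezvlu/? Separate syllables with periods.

CCV.CCV.CVC.CCV

The vowels are e, u, e, u — 4 nuclei, so 4 syllables.
Between /e/ (V1) and /u/ (V2): /kl/ is a licit onset in full, so it all attaches to the next syllable.
Between /u/ (V2) and /e/ (V3): /v/ → onset of the next syllable (single consonants are always licit onsets).
Between /e/ (V3) and /u/ (V4): cluster /zvl/ — the longest permitted-onset suffix is /vl/; onset = /vl/, preceding coda = /z/.
So the parse is kle.klu.vez.vlu.
Mapping each syllable to C/V: /kle/ → CCV, /klu/ → CCV, /vez/ → CVC, /vlu/ → CCV.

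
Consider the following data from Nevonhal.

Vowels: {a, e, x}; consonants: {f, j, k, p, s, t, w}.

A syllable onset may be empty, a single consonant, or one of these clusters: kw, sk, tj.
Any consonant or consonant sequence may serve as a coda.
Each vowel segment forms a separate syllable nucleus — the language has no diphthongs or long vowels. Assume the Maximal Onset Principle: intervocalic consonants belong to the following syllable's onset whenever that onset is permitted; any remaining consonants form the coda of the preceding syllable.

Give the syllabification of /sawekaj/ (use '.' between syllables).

sa.we.kaj

The vowels are a, e, a — 3 nuclei, so 3 syllables.
Between /a/ (V1) and /e/ (V2): just /w/ — single C goes to the following onset.
Between /e/ (V2) and /a/ (V3): just /k/ — single C goes to the following onset.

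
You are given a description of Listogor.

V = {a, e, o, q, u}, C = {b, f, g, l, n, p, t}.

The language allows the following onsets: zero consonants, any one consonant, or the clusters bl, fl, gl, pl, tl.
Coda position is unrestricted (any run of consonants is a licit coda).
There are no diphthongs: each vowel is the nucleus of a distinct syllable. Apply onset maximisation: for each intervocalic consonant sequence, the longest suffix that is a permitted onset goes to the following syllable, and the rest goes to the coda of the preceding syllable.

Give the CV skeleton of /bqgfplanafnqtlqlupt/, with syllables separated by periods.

Nuclei (vowels): q, a, a, q, q, u → 6 syllables.
V1 /q/ – V2 /a/: /gfpl/ — longest licit onset from the right is /pl/, leaving /gf/ as coda.
V2 /a/ – V3 /a/: /n/ is a single consonant, so it becomes the next onset.
V3 /a/ – V4 /q/: /fn/ splits as /f/ + /n/ (/n/ is the longest suffix that is a licit onset).
V4 /q/ – V5 /q/: /tl/ — entire cluster is a permitted onset → onset /tl/, coda ∅.
V5 /q/ – V6 /u/: just /l/ — single C goes to the following onset.
Putting it together: bqgf.pla.naf.nq.tlq.lupt.
Mapping each syllable to C/V: /bqgf/ → CVCC, /pla/ → CCV, /naf/ → CVC, /nq/ → CV, /tlq/ → CCV, /lupt/ → CVCC.

CVCC.CCV.CVC.CV.CCV.CVCC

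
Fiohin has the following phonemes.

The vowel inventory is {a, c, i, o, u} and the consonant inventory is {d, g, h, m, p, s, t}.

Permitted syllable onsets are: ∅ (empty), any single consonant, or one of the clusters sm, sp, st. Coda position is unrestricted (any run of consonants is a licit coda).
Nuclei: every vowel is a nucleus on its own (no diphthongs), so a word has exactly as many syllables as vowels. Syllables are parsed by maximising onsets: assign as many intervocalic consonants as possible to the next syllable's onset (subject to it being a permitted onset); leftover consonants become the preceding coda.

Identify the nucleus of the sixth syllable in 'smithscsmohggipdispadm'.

The vowels are i, c, o, i, i, a — 6 nuclei, so 6 syllables.
The sixth nucleus (vowel 6 from the left) is /a/.

a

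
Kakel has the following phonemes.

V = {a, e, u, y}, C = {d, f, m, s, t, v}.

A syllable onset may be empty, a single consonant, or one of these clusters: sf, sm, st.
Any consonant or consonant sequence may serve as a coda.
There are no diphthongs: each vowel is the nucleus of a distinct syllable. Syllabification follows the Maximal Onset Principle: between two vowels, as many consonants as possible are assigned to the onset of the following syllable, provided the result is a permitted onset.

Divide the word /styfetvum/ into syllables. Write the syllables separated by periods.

The vowels are y, e, u — 3 nuclei, so 3 syllables.
σ1/σ2 boundary: /f/ is a single consonant, so it becomes the next onset.
σ2/σ3 boundary: cluster /tv/ — the longest permitted-onset suffix is /v/; onset = /v/, preceding coda = /t/.

sty.fet.vum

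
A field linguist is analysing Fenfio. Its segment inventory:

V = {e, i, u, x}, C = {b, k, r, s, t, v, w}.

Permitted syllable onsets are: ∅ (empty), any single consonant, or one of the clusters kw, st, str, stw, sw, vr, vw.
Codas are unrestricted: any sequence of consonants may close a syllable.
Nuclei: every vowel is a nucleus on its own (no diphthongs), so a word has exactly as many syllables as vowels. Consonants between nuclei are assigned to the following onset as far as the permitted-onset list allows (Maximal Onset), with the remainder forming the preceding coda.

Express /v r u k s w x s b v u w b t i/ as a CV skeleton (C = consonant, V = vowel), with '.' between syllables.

CCVC.CCVCC.CVCC.CV

Vowels present: u, x, u, i; each is a nucleus, giving 4 syllables.
V1 /u/ – V2 /x/: /ksw/ — longest licit onset from the right is /sw/, leaving /k/ as coda.
V2 /x/ – V3 /u/: /sbv/; trying suffixes from longest down, /v/ is the first permitted one, so coda /sb/ | onset /v/.
V3 /u/ – V4 /i/: /wbt/; trying suffixes from longest down, /t/ is the first permitted one, so coda /wb/ | onset /t/.
Putting it together: vruk.swxsb.vuwb.ti.
Mapping each syllable to C/V: /vruk/ → CCVC, /swxsb/ → CCVCC, /vuwb/ → CVCC, /ti/ → CV.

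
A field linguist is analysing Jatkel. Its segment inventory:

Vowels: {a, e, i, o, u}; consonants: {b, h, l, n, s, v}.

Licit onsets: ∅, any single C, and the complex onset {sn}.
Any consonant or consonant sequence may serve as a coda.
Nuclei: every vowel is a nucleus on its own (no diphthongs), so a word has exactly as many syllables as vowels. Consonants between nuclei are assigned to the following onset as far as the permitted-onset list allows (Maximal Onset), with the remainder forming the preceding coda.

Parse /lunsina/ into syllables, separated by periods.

Nuclei (vowels): u, i, a → 3 syllables.
V1 /u/ – V2 /i/: cluster /ns/ — the longest permitted-onset suffix is /s/; onset = /s/, preceding coda = /n/.
V2 /i/ – V3 /a/: /n/ → onset of the next syllable (single consonants are always licit onsets).

lun.si.na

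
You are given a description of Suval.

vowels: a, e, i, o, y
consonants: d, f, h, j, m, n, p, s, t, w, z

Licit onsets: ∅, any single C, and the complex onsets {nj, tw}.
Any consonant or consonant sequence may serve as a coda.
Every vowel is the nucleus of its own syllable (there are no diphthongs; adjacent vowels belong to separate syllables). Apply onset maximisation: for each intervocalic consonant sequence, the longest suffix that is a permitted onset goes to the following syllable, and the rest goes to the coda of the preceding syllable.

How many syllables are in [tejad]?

Nuclei (vowels): e, a → 2 syllables.

2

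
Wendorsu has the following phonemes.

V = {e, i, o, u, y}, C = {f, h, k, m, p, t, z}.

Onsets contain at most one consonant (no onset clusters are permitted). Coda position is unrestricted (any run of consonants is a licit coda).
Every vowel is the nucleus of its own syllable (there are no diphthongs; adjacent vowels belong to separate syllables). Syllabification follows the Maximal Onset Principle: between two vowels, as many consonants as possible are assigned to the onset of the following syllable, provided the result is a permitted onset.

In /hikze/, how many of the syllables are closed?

1

The vowels are i, e — 2 nuclei, so 2 syllables.
Between /i/ (V1) and /e/ (V2): cluster /kz/ — the longest permitted-onset suffix is /z/; onset = /z/, preceding coda = /k/.
Syllabification: hik.ze.
Classifying each syllable: /hik/ (closed), /ze/ (open).
Closed syllables: 1.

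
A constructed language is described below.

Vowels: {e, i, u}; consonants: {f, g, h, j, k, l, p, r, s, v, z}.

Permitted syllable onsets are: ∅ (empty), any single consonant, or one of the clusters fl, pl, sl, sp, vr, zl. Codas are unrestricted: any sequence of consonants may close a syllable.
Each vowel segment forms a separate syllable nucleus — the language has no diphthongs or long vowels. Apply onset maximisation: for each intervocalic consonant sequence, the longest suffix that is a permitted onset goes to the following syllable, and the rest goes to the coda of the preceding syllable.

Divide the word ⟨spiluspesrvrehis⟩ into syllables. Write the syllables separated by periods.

Vowels present: i, u, e, e, i; each is a nucleus, giving 5 syllables.
σ1/σ2 boundary: just /l/ — single C goes to the following onset.
σ2/σ3 boundary: /sp/ is a licit onset in full, so it all attaches to the next syllable.
σ3/σ4 boundary: /srvr/; trying suffixes from longest down, /vr/ is the first permitted one, so coda /sr/ | onset /vr/.
σ4/σ5 boundary: /h/ is a single consonant, so it becomes the next onset.

spi.lu.spesr.vre.his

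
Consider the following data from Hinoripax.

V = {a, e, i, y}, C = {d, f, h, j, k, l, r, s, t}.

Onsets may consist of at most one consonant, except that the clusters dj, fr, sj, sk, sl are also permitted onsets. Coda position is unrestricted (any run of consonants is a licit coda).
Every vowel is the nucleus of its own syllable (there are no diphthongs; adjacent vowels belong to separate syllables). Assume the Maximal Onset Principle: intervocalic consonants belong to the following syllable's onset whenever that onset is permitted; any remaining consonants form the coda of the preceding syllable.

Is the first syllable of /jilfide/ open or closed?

closed

The vowels are i, i, e — 3 nuclei, so 3 syllables.
Between /i/ (V1) and /i/ (V2): /lf/ — longest licit onset from the right is /f/, leaving /l/ as coda.
Between /i/ (V2) and /e/ (V3): /d/ is a single consonant, so it becomes the next onset.
So the parse is jil.fi.de.
Syllable 1 is /jil/ with coda /l/, so it is closed.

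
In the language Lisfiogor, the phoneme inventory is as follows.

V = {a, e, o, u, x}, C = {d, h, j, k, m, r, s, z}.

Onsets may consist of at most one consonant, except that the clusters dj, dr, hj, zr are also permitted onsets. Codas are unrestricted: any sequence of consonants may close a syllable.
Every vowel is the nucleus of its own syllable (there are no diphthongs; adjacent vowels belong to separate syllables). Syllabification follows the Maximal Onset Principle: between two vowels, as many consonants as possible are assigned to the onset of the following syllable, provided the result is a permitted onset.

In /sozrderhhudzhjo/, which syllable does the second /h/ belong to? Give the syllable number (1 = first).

3

Nuclei (vowels): o, e, u, o → 4 syllables.
σ1/σ2 boundary: cluster /zrd/ — the longest permitted-onset suffix is /d/; onset = /d/, preceding coda = /zr/.
σ2/σ3 boundary: /rhh/ splits as /rh/ + /h/ (/h/ is the longest suffix that is a licit onset).
σ3/σ4 boundary: /dzhj/ splits as /dz/ + /hj/ (/hj/ is the longest suffix that is a licit onset).
Putting it together: sozr.derh.hudz.hjo.
The second /h/ is in the onset of syllable 3 (/hudz/).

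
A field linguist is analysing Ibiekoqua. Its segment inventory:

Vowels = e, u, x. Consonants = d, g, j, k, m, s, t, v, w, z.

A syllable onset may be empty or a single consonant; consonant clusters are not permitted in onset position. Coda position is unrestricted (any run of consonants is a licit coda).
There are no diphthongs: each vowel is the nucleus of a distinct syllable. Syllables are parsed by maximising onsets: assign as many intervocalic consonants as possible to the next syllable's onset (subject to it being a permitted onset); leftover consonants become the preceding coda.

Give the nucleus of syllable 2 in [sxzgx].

The vowels are x, x — 2 nuclei, so 2 syllables.
The second nucleus (vowel 2 from the left) is /x/.

x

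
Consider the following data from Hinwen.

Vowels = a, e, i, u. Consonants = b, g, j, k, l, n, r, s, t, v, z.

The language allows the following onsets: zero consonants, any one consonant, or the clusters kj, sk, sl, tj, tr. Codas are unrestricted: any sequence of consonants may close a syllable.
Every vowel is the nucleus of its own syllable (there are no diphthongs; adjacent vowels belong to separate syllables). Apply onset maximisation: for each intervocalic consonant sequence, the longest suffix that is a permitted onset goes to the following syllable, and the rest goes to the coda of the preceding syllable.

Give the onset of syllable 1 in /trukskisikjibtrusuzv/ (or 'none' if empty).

Vowels present: u, i, i, i, u, u; each is a nucleus, giving 6 syllables.
Between /u/ (V1) and /i/ (V2): /ksk/ splits as /k/ + /sk/ (/sk/ is the longest suffix that is a licit onset).
Between /i/ (V2) and /i/ (V3): just /s/ — single C goes to the following onset.
Between /i/ (V3) and /i/ (V4): cluster /kj/ — /kj/ is itself a permitted onset, so the whole cluster goes right; preceding coda = ∅.
Between /i/ (V4) and /u/ (V5): /btr/ — longest licit onset from the right is /tr/, leaving /b/ as coda.
Between /u/ (V5) and /u/ (V6): just /s/ — single C goes to the following onset.
Result: truk.ski.si.kjib.tru.suzv.
Syllable 1 is /truk/: onset /tr/, nucleus /u/, coda /k/.

tr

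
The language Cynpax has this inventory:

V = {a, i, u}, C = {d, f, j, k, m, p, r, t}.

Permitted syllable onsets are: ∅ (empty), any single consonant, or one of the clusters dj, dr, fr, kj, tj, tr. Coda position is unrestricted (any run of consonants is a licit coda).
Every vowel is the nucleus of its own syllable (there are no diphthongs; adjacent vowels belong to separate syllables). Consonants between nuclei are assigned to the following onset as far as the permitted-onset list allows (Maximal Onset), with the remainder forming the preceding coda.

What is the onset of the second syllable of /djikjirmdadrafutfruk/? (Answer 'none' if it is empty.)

kj

The vowels are i, i, a, a, u, u — 6 nuclei, so 6 syllables.
σ1/σ2 boundary: cluster /kj/ — /kj/ is itself a permitted onset, so the whole cluster goes right; preceding coda = ∅.
σ2/σ3 boundary: /rmd/ splits as /rm/ + /d/ (/d/ is the longest suffix that is a licit onset).
σ3/σ4 boundary: /dr/ is a licit onset in full, so it all attaches to the next syllable.
σ4/σ5 boundary: /f/ → onset of the next syllable (single consonants are always licit onsets).
σ5/σ6 boundary: cluster /tfr/ — the longest permitted-onset suffix is /fr/; onset = /fr/, preceding coda = /t/.
Result: dji.kjirm.da.dra.fut.fruk.
Syllable 2 is /kjirm/: onset /kj/, nucleus /i/, coda /rm/.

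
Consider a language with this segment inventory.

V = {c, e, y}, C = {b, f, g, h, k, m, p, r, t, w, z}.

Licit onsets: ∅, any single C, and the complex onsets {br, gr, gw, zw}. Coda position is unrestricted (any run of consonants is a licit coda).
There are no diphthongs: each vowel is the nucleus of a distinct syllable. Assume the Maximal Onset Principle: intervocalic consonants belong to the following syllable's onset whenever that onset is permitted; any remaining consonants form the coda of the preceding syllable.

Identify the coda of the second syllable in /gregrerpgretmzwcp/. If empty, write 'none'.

rp

The vowels are e, e, e, c — 4 nuclei, so 4 syllables.
Between /e/ (V1) and /e/ (V2): /gr/ is a licit onset in full, so it all attaches to the next syllable.
Between /e/ (V2) and /e/ (V3): /rpgr/; trying suffixes from longest down, /gr/ is the first permitted one, so coda /rp/ | onset /gr/.
Between /e/ (V3) and /c/ (V4): /tmzw/; trying suffixes from longest down, /zw/ is the first permitted one, so coda /tm/ | onset /zw/.
Result: gre.grerp.gretm.zwcp.
Syllable 2 is /grerp/: onset /gr/, nucleus /e/, coda /rp/.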